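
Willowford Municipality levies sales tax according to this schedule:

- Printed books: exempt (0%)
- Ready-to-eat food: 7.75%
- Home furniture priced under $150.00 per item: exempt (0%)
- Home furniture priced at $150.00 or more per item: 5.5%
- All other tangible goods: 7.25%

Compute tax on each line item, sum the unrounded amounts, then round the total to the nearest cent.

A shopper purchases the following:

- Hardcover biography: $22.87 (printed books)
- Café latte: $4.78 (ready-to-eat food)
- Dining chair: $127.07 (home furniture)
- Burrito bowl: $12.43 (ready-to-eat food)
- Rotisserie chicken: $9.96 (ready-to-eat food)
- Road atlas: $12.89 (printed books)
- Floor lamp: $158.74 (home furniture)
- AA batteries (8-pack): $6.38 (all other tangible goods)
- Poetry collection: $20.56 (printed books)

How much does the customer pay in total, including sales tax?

$386.98

Hardcover biography $22.87: printed books → 0% → $0.00
Café latte $4.78: ready-to-eat food → 7.75% → $0.37045
Dining chair $127.07: home furniture, under $150.00 → 0% → $0.00
Burrito bowl $12.43: ready-to-eat food → 7.75% → $0.963325
Rotisserie chicken $9.96: ready-to-eat food → 7.75% → $0.7719
Road atlas $12.89: printed books → 0% → $0.00
Floor lamp $158.74: home furniture, $150.00 or more → 5.5% → $8.7307
AA batteries (8-pack) $6.38: all other tangible goods → 7.25% → $0.46255
Poetry collection $20.56: printed books → 0% → $0.00
Subtotal = $375.68; unrounded tax = $11.298925 → $11.30; total due = $386.98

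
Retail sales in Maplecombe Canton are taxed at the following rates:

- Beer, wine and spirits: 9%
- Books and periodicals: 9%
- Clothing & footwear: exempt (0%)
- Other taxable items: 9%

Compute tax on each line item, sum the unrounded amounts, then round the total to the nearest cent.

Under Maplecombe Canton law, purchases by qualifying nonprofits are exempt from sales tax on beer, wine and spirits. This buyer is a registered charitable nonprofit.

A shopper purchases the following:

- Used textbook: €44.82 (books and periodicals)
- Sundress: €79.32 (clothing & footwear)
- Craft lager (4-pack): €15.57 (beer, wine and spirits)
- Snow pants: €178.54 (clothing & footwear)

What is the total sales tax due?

Used textbook €44.82: books and periodicals → 9% → €4.0338
Sundress €79.32: clothing & footwear → 0% → €0.00
Craft lager (4-pack) €15.57: beer, wine and spirits, buyer-exempt → 0% → €0.00
Snow pants €178.54: clothing & footwear → 0% → €0.00
Unrounded tax sum = €4.0338 → €4.03

€4.03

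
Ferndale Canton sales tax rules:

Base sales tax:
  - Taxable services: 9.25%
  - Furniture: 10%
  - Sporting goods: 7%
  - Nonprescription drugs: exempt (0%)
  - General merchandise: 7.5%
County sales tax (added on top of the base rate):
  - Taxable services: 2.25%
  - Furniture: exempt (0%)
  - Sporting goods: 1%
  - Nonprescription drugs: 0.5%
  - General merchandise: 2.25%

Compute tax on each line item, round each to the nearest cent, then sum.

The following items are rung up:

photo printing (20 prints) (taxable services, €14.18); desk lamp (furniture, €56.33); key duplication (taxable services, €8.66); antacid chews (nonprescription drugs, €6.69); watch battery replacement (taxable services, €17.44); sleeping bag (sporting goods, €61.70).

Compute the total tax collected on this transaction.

Photo printing (20 prints) €14.18: taxable services → 9.25% + 2.25% county = 11.5% → €1.63
Desk lamp €56.33: furniture → 10% + 0% county = 10% → €5.63
Key duplication €8.66: taxable services → 9.25% + 2.25% county = 11.5% → €1.00
Antacid chews €6.69: nonprescription drugs → 0% + 0.5% county = 0.5% → €0.03
Watch battery replacement €17.44: taxable services → 9.25% + 2.25% county = 11.5% → €2.01
Sleeping bag €61.70: sporting goods → 7% + 1% county = 8% → €4.94
Total tax = €1.63 + €5.63 + €1.00 + €0.03 + €2.01 + €4.94 = €15.24

€15.24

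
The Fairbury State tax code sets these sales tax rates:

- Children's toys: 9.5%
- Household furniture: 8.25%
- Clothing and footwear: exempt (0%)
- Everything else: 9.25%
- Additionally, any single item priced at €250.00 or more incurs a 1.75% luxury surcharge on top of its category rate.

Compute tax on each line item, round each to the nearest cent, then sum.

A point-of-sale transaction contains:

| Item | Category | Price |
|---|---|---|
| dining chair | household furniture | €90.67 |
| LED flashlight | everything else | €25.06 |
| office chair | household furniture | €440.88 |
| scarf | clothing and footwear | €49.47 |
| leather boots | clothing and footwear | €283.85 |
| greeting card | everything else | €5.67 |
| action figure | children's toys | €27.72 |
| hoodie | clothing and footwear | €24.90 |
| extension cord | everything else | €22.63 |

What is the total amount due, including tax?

Dining chair €90.67: household furniture → 8.25% → €7.48
LED flashlight €25.06: everything else → 9.25% → €2.32
Office chair €440.88: household furniture → 8.25% + 1.75% surcharge = 10% → €44.09
Scarf €49.47: clothing and footwear → 0% → €0.00
Leather boots €283.85: clothing and footwear → 0% + 1.75% surcharge = 1.75% → €4.97
Greeting card €5.67: everything else → 9.25% → €0.52
Action figure €27.72: children's toys → 9.5% → €2.63
Hoodie €24.90: clothing and footwear → 0% → €0.00
Extension cord €22.63: everything else → 9.25% → €2.09
Subtotal = €970.85; tax = €64.10; total due = €1034.95

€1034.95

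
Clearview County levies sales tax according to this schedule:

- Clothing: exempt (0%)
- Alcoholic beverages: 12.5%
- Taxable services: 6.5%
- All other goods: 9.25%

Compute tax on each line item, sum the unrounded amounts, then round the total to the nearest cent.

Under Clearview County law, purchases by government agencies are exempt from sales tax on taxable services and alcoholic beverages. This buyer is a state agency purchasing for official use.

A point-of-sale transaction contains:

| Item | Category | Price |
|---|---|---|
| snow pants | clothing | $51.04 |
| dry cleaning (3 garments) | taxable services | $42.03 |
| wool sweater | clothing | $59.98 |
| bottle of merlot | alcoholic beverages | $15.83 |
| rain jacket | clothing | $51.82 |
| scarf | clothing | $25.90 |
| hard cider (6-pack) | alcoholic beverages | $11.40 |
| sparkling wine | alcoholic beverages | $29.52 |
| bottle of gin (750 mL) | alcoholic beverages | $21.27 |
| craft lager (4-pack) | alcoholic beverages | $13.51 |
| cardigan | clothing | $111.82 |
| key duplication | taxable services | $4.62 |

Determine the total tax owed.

$0.00

Snow pants $51.04: clothing → 0% → $0.00
Dry cleaning (3 garments) $42.03: taxable services, buyer-exempt → 0% → $0.00
Wool sweater $59.98: clothing → 0% → $0.00
Bottle of merlot $15.83: alcoholic beverages, buyer-exempt → 0% → $0.00
Rain jacket $51.82: clothing → 0% → $0.00
Scarf $25.90: clothing → 0% → $0.00
Hard cider (6-pack) $11.40: alcoholic beverages, buyer-exempt → 0% → $0.00
Sparkling wine $29.52: alcoholic beverages, buyer-exempt → 0% → $0.00
Bottle of gin (750 mL) $21.27: alcoholic beverages, buyer-exempt → 0% → $0.00
Craft lager (4-pack) $13.51: alcoholic beverages, buyer-exempt → 0% → $0.00
Cardigan $111.82: clothing → 0% → $0.00
Key duplication $4.62: taxable services, buyer-exempt → 0% → $0.00
Unrounded tax sum = $0.00 → $0.00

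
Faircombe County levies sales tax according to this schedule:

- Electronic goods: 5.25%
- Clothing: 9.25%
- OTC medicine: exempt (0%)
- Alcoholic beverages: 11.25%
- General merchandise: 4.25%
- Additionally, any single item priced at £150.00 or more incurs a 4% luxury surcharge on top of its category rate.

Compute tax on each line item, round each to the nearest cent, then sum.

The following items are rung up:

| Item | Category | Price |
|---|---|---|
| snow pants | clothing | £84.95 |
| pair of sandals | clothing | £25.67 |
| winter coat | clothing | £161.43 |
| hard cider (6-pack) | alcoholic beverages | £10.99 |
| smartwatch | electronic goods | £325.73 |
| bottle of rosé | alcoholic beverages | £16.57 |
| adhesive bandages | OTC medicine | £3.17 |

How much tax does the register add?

Snow pants £84.95: clothing → 9.25% → £7.86
Pair of sandals £25.67: clothing → 9.25% → £2.37
Winter coat £161.43: clothing → 9.25% + 4% surcharge = 13.25% → £21.39
Hard cider (6-pack) £10.99: alcoholic beverages → 11.25% → £1.24
Smartwatch £325.73: electronic goods → 5.25% + 4% surcharge = 9.25% → £30.13
Bottle of rosé £16.57: alcoholic beverages → 11.25% → £1.86
Adhesive bandages £3.17: OTC medicine → 0% → £0.00
Total tax = £7.86 + £2.37 + £21.39 + £1.24 + £30.13 + £1.86 = £64.85

£64.85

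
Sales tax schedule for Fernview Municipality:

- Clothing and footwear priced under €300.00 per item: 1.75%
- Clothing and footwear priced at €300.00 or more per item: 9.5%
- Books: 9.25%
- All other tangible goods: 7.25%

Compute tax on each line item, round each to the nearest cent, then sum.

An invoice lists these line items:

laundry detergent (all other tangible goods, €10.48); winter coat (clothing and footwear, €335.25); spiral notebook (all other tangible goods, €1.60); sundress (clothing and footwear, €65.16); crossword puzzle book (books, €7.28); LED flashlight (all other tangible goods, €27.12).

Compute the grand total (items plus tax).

Laundry detergent €10.48: all other tangible goods → 7.25% → €0.76
Winter coat €335.25: clothing and footwear, €300.00 or more → 9.5% → €31.85
Spiral notebook €1.60: all other tangible goods → 7.25% → €0.12
Sundress €65.16: clothing and footwear, under €300.00 → 1.75% → €1.14
Crossword puzzle book €7.28: books → 9.25% → €0.67
LED flashlight €27.12: all other tangible goods → 7.25% → €1.97
Subtotal = €446.89; tax = €36.51; total due = €483.40

€483.40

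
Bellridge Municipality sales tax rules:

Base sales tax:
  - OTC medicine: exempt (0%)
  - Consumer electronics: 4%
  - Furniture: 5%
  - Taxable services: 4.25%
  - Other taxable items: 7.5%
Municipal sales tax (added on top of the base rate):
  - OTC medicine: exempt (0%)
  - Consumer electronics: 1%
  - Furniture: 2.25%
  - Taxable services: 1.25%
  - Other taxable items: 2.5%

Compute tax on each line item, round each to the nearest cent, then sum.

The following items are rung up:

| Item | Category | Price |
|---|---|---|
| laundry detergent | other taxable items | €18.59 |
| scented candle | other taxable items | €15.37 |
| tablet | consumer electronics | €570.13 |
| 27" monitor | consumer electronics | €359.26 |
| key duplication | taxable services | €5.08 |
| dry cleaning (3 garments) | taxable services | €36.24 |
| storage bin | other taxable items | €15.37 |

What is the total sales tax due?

€53.68

Laundry detergent €18.59: other taxable items → 7.5% + 2.5% municipal = 10% → €1.86
Scented candle €15.37: other taxable items → 7.5% + 2.5% municipal = 10% → €1.54
Tablet €570.13: consumer electronics → 4% + 1% municipal = 5% → €28.51
27" monitor €359.26: consumer electronics → 4% + 1% municipal = 5% → €17.96
Key duplication €5.08: taxable services → 4.25% + 1.25% municipal = 5.5% → €0.28
Dry cleaning (3 garments) €36.24: taxable services → 4.25% + 1.25% municipal = 5.5% → €1.99
Storage bin €15.37: other taxable items → 7.5% + 2.5% municipal = 10% → €1.54
Total tax = €1.86 + €1.54 + €28.51 + €17.96 + €0.28 + €1.99 + €1.54 = €53.68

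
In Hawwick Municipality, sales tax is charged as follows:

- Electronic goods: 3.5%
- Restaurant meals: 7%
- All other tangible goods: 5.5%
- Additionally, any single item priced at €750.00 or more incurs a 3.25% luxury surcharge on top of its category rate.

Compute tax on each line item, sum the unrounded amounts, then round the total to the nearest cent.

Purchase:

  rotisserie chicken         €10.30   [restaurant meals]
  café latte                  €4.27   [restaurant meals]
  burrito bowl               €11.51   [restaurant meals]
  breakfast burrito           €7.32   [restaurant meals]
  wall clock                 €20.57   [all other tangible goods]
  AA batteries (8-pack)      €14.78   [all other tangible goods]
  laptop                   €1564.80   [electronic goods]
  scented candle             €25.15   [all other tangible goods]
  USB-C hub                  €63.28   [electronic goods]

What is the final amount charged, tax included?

Rotisserie chicken €10.30: restaurant meals → 7% → €0.721
Café latte €4.27: restaurant meals → 7% → €0.2989
Burrito bowl €11.51: restaurant meals → 7% → €0.8057
Breakfast burrito €7.32: restaurant meals → 7% → €0.5124
Wall clock €20.57: all other tangible goods → 5.5% → €1.13135
AA batteries (8-pack) €14.78: all other tangible goods → 5.5% → €0.8129
Laptop €1564.80: electronic goods → 3.5% + 3.25% surcharge = 6.75% → €105.624
Scented candle €25.15: all other tangible goods → 5.5% → €1.38325
USB-C hub €63.28: electronic goods → 3.5% → €2.2148
Subtotal = €1721.98; unrounded tax = €113.5043 → €113.50; total due = €1835.48

€1835.48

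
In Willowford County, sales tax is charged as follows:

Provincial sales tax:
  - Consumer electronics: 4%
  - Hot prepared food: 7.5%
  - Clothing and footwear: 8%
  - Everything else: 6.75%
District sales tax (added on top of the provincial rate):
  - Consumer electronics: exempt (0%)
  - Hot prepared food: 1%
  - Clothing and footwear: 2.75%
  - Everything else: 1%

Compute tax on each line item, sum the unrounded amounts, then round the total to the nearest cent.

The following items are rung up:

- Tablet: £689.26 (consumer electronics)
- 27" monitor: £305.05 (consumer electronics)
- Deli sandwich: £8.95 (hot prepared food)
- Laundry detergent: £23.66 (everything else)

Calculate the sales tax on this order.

£42.37

Tablet £689.26: consumer electronics → 4% + 0% district = 4% → £27.5704
27" monitor £305.05: consumer electronics → 4% + 0% district = 4% → £12.202
Deli sandwich £8.95: hot prepared food → 7.5% + 1% district = 8.5% → £0.76075
Laundry detergent £23.66: everything else → 6.75% + 1% district = 7.75% → £1.83365
Unrounded tax sum = £42.3668 → £42.37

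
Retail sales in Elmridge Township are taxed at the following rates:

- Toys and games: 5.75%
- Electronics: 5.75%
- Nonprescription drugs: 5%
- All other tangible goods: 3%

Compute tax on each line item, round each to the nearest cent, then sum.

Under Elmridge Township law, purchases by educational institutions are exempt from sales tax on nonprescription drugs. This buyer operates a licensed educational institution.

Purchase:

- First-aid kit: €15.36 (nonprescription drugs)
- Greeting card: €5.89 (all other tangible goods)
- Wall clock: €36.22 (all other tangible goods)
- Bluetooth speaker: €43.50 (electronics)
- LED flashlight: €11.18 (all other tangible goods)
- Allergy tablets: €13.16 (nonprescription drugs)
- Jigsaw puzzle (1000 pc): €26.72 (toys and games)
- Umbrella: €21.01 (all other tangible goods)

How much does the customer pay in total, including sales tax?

€179.32

First-aid kit €15.36: nonprescription drugs, buyer-exempt → 0% → €0.00
Greeting card €5.89: all other tangible goods → 3% → €0.18
Wall clock €36.22: all other tangible goods → 3% → €1.09
Bluetooth speaker €43.50: electronics → 5.75% → €2.50
LED flashlight €11.18: all other tangible goods → 3% → €0.34
Allergy tablets €13.16: nonprescription drugs, buyer-exempt → 0% → €0.00
Jigsaw puzzle (1000 pc) €26.72: toys and games → 5.75% → €1.54
Umbrella €21.01: all other tangible goods → 3% → €0.63
Subtotal = €173.04; tax = €6.28; total due = €179.32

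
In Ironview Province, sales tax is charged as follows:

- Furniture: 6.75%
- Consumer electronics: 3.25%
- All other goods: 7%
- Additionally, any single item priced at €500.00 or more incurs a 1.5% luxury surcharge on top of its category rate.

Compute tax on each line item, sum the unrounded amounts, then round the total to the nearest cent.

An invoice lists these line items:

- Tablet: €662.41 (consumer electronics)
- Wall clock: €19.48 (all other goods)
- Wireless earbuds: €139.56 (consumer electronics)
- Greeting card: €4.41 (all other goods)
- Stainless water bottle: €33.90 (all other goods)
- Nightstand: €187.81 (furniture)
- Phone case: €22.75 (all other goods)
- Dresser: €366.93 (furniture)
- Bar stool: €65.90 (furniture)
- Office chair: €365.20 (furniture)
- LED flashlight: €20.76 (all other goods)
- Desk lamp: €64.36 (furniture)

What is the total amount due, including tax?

Tablet €662.41: consumer electronics → 3.25% + 1.5% surcharge = 4.75% → €31.464475
Wall clock €19.48: all other goods → 7% → €1.3636
Wireless earbuds €139.56: consumer electronics → 3.25% → €4.5357
Greeting card €4.41: all other goods → 7% → €0.3087
Stainless water bottle €33.90: all other goods → 7% → €2.373
Nightstand €187.81: furniture → 6.75% → €12.677175
Phone case €22.75: all other goods → 7% → €1.5925
Dresser €366.93: furniture → 6.75% → €24.767775
Bar stool €65.90: furniture → 6.75% → €4.44825
Office chair €365.20: furniture → 6.75% → €24.651
LED flashlight €20.76: all other goods → 7% → €1.4532
Desk lamp €64.36: furniture → 6.75% → €4.3443
Subtotal = €1953.47; unrounded tax = €113.979675 → €113.98; total due = €2067.45

€2067.45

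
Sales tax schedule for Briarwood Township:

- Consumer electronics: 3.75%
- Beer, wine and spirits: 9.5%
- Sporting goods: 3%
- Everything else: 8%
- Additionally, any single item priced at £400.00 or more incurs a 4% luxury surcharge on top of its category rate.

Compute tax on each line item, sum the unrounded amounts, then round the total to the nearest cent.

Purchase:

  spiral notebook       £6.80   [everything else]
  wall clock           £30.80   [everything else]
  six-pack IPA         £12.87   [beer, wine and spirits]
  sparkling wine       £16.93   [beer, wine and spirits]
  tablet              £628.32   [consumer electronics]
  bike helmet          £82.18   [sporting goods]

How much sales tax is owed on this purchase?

Spiral notebook £6.80: everything else → 8% → £0.544
Wall clock £30.80: everything else → 8% → £2.464
Six-pack IPA £12.87: beer, wine and spirits → 9.5% → £1.22265
Sparkling wine £16.93: beer, wine and spirits → 9.5% → £1.60835
Tablet £628.32: consumer electronics → 3.75% + 4% surcharge = 7.75% → £48.6948
Bike helmet £82.18: sporting goods → 3% → £2.4654
Unrounded tax sum = £56.9992 → £57.00

£57.00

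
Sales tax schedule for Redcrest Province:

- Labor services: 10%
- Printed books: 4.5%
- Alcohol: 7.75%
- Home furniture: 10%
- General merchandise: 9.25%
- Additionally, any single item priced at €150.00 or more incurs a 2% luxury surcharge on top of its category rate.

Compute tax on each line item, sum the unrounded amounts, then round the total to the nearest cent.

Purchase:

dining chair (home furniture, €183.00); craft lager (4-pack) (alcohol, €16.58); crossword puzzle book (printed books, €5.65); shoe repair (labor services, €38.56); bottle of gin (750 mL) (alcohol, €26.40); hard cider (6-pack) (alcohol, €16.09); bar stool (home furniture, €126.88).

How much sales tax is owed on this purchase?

€43.34

Dining chair €183.00: home furniture → 10% + 2% surcharge = 12% → €21.96
Craft lager (4-pack) €16.58: alcohol → 7.75% → €1.28495
Crossword puzzle book €5.65: printed books → 4.5% → €0.25425
Shoe repair €38.56: labor services → 10% → €3.856
Bottle of gin (750 mL) €26.40: alcohol → 7.75% → €2.046
Hard cider (6-pack) €16.09: alcohol → 7.75% → €1.246975
Bar stool €126.88: home furniture → 10% → €12.688
Unrounded tax sum = €43.336175 → €43.34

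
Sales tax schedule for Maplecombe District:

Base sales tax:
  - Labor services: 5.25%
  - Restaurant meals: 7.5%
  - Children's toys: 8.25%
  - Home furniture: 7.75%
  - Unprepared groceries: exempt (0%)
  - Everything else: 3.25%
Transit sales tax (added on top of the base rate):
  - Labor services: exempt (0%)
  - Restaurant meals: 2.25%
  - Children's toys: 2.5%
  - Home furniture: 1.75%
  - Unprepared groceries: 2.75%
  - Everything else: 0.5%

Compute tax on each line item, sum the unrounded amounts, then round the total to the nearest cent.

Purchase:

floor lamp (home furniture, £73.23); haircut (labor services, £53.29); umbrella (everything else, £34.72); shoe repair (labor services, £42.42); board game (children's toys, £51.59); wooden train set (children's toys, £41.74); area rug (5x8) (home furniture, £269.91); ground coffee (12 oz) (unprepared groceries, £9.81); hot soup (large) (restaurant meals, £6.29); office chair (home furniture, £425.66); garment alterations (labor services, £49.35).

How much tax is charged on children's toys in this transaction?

Board game £51.59: children's toys → 8.25% + 2.5% transit = 10.75% → £5.545925
Wooden train set £41.74: children's toys → 8.25% + 2.5% transit = 10.75% → £4.48705
Tax on children's toys: unrounded sum = £10.032975 → £10.03

£10.03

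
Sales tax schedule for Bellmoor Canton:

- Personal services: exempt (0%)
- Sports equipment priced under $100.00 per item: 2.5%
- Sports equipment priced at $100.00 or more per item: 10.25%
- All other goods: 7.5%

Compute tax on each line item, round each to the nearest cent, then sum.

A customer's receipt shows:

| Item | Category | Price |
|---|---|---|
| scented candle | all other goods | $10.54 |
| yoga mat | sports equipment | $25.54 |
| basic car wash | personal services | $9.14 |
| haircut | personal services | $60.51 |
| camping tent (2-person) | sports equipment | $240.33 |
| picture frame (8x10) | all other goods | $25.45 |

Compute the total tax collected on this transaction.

$27.97

Scented candle $10.54: all other goods → 7.5% → $0.79
Yoga mat $25.54: sports equipment, under $100.00 → 2.5% → $0.64
Basic car wash $9.14: personal services → 0% → $0.00
Haircut $60.51: personal services → 0% → $0.00
Camping tent (2-person) $240.33: sports equipment, $100.00 or more → 10.25% → $24.63
Picture frame (8x10) $25.45: all other goods → 7.5% → $1.91
Total tax = $0.79 + $0.64 + $24.63 + $1.91 = $27.97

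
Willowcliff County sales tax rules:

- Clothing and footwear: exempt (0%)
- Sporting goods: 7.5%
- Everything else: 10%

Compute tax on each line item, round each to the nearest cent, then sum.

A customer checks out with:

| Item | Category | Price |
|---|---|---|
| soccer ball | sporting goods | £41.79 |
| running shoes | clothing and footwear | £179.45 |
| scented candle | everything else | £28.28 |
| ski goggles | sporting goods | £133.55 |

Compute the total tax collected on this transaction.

£15.98

Soccer ball £41.79: sporting goods → 7.5% → £3.13
Running shoes £179.45: clothing and footwear → 0% → £0.00
Scented candle £28.28: everything else → 10% → £2.83
Ski goggles £133.55: sporting goods → 7.5% → £10.02
Total tax = £3.13 + £2.83 + £10.02 = £15.98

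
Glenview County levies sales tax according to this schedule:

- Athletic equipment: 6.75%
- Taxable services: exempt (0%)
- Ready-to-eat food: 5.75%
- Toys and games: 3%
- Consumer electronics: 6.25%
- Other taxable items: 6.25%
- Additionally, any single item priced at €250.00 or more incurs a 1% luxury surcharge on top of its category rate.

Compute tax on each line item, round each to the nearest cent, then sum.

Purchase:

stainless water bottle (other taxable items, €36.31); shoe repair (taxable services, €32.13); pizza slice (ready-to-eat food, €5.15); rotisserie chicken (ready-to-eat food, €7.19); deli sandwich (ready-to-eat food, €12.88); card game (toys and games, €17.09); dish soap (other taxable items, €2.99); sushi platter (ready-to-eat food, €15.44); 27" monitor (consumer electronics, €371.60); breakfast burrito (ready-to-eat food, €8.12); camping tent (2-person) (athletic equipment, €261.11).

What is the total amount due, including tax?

Stainless water bottle €36.31: other taxable items → 6.25% → €2.27
Shoe repair €32.13: taxable services → 0% → €0.00
Pizza slice €5.15: ready-to-eat food → 5.75% → €0.30
Rotisserie chicken €7.19: ready-to-eat food → 5.75% → €0.41
Deli sandwich €12.88: ready-to-eat food → 5.75% → €0.74
Card game €17.09: toys and games → 3% → €0.51
Dish soap €2.99: other taxable items → 6.25% → €0.19
Sushi platter €15.44: ready-to-eat food → 5.75% → €0.89
27" monitor €371.60: consumer electronics → 6.25% + 1% surcharge = 7.25% → €26.94
Breakfast burrito €8.12: ready-to-eat food → 5.75% → €0.47
Camping tent (2-person) €261.11: athletic equipment → 6.75% + 1% surcharge = 7.75% → €20.24
Subtotal = €770.01; tax = €52.96; total due = €822.97

€822.97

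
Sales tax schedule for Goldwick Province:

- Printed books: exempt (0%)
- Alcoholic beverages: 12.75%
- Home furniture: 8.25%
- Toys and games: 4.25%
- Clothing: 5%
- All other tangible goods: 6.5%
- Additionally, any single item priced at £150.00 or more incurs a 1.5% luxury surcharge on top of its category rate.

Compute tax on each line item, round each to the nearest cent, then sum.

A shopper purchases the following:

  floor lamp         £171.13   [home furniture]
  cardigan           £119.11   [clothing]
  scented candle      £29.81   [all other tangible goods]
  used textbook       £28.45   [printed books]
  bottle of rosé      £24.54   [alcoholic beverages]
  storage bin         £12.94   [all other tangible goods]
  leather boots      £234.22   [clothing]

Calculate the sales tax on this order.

£43.78

Floor lamp £171.13: home furniture → 8.25% + 1.5% surcharge = 9.75% → £16.69
Cardigan £119.11: clothing → 5% → £5.96
Scented candle £29.81: all other tangible goods → 6.5% → £1.94
Used textbook £28.45: printed books → 0% → £0.00
Bottle of rosé £24.54: alcoholic beverages → 12.75% → £3.13
Storage bin £12.94: all other tangible goods → 6.5% → £0.84
Leather boots £234.22: clothing → 5% + 1.5% surcharge = 6.5% → £15.22
Total tax = £16.69 + £5.96 + £1.94 + £3.13 + £0.84 + £15.22 = £43.78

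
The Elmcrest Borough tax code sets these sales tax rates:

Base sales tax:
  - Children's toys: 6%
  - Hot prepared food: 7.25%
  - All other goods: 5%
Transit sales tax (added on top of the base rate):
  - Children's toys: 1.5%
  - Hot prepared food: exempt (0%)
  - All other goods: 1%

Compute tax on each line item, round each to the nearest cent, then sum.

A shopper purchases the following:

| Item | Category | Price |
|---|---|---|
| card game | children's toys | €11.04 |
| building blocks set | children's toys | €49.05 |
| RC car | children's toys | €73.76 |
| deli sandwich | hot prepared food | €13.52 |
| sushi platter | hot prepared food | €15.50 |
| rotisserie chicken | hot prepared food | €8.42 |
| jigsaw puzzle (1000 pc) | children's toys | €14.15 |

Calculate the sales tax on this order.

Card game €11.04: children's toys → 6% + 1.5% transit = 7.5% → €0.83
Building blocks set €49.05: children's toys → 6% + 1.5% transit = 7.5% → €3.68
RC car €73.76: children's toys → 6% + 1.5% transit = 7.5% → €5.53
Deli sandwich €13.52: hot prepared food → 7.25% + 0% transit = 7.25% → €0.98
Sushi platter €15.50: hot prepared food → 7.25% + 0% transit = 7.25% → €1.12
Rotisserie chicken €8.42: hot prepared food → 7.25% + 0% transit = 7.25% → €0.61
Jigsaw puzzle (1000 pc) €14.15: children's toys → 6% + 1.5% transit = 7.5% → €1.06
Total tax = €0.83 + €3.68 + €5.53 + €0.98 + €1.12 + €0.61 + €1.06 = €13.81

€13.81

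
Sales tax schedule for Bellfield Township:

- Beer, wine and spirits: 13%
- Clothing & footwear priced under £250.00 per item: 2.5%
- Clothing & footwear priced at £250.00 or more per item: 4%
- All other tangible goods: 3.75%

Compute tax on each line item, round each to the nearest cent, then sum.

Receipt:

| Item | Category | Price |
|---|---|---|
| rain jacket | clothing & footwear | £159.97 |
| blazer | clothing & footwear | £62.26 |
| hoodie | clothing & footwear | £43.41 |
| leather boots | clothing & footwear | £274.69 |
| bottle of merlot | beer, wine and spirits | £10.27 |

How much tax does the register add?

Rain jacket £159.97: clothing & footwear, under £250.00 → 2.5% → £4.00
Blazer £62.26: clothing & footwear, under £250.00 → 2.5% → £1.56
Hoodie £43.41: clothing & footwear, under £250.00 → 2.5% → £1.09
Leather boots £274.69: clothing & footwear, £250.00 or more → 4% → £10.99
Bottle of merlot £10.27: beer, wine and spirits → 13% → £1.34
Total tax = £4.00 + £1.56 + £1.09 + £10.99 + £1.34 = £18.98

£18.98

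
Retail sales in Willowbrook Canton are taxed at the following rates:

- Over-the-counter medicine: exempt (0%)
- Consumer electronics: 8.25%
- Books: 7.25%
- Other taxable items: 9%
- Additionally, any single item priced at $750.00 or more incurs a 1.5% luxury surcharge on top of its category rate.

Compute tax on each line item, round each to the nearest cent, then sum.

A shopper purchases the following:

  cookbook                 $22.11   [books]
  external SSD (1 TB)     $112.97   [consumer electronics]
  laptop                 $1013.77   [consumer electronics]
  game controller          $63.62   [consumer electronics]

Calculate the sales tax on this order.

Cookbook $22.11: books → 7.25% → $1.60
External SSD (1 TB) $112.97: consumer electronics → 8.25% → $9.32
Laptop $1013.77: consumer electronics → 8.25% + 1.5% surcharge = 9.75% → $98.84
Game controller $63.62: consumer electronics → 8.25% → $5.25
Total tax = $1.60 + $9.32 + $98.84 + $5.25 = $115.01

$115.01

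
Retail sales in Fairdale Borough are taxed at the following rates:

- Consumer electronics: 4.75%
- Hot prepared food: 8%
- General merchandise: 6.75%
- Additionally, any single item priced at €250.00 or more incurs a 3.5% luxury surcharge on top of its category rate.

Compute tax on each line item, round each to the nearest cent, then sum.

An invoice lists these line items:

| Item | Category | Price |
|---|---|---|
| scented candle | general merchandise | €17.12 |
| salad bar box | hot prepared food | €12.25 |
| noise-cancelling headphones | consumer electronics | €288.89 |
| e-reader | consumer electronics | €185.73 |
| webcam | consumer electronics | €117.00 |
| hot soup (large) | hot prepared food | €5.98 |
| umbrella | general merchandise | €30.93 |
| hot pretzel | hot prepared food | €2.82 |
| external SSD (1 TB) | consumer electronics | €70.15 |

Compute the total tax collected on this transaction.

€46.48

Scented candle €17.12: general merchandise → 6.75% → €1.16
Salad bar box €12.25: hot prepared food → 8% → €0.98
Noise-cancelling headphones €288.89: consumer electronics → 4.75% + 3.5% surcharge = 8.25% → €23.83
E-reader €185.73: consumer electronics → 4.75% → €8.82
Webcam €117.00: consumer electronics → 4.75% → €5.56
Hot soup (large) €5.98: hot prepared food → 8% → €0.48
Umbrella €30.93: general merchandise → 6.75% → €2.09
Hot pretzel €2.82: hot prepared food → 8% → €0.23
External SSD (1 TB) €70.15: consumer electronics → 4.75% → €3.33
Total tax = €1.16 + €0.98 + €23.83 + €8.82 + €5.56 + €0.48 + €2.09 + €0.23 + €3.33 = €46.48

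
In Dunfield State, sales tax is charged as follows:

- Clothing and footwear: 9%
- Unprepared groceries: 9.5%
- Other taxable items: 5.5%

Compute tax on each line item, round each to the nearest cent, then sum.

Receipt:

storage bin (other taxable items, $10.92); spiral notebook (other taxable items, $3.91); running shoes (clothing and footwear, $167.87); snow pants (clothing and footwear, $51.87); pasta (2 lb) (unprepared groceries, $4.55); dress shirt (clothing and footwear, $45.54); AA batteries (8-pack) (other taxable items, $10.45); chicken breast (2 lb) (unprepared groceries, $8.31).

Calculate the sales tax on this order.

Storage bin $10.92: other taxable items → 5.5% → $0.60
Spiral notebook $3.91: other taxable items → 5.5% → $0.22
Running shoes $167.87: clothing and footwear → 9% → $15.11
Snow pants $51.87: clothing and footwear → 9% → $4.67
Pasta (2 lb) $4.55: unprepared groceries → 9.5% → $0.43
Dress shirt $45.54: clothing and footwear → 9% → $4.10
AA batteries (8-pack) $10.45: other taxable items → 5.5% → $0.57
Chicken breast (2 lb) $8.31: unprepared groceries → 9.5% → $0.79
Total tax = $0.60 + $0.22 + $15.11 + $4.67 + $0.43 + $4.10 + $0.57 + $0.79 = $26.49

$26.49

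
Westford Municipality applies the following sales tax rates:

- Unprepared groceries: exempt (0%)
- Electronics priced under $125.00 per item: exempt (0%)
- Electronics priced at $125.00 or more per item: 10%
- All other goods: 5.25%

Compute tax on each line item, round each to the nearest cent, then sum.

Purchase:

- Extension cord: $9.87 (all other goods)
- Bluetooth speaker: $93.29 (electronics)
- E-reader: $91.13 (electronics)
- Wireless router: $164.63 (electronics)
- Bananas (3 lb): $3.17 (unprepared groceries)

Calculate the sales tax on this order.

Extension cord $9.87: all other goods → 5.25% → $0.52
Bluetooth speaker $93.29: electronics, under $125.00 → 0% → $0.00
E-reader $91.13: electronics, under $125.00 → 0% → $0.00
Wireless router $164.63: electronics, $125.00 or more → 10% → $16.46
Bananas (3 lb) $3.17: unprepared groceries → 0% → $0.00
Total tax = $0.52 + $16.46 = $16.98

$16.98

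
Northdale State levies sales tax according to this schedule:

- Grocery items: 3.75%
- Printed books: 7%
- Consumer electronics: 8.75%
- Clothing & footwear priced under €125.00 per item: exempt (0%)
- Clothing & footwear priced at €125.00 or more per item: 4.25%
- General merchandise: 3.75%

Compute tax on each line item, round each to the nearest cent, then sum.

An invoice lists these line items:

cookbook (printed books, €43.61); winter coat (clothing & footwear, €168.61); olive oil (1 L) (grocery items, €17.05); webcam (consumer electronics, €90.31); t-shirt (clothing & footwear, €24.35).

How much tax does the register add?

Cookbook €43.61: printed books → 7% → €3.05
Winter coat €168.61: clothing & footwear, €125.00 or more → 4.25% → €7.17
Olive oil (1 L) €17.05: grocery items → 3.75% → €0.64
Webcam €90.31: consumer electronics → 8.75% → €7.90
T-shirt €24.35: clothing & footwear, under €125.00 → 0% → €0.00
Total tax = €3.05 + €7.17 + €0.64 + €7.90 = €18.76

€18.76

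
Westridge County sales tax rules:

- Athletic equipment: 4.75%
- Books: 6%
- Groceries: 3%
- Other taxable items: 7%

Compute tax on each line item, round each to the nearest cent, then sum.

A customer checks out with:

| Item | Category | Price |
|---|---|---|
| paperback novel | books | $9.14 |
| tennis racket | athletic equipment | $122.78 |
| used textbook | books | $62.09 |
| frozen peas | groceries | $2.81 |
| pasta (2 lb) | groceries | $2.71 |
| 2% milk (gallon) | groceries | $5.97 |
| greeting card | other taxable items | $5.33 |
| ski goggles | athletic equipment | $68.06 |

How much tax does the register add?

$14.05

Paperback novel $9.14: books → 6% → $0.55
Tennis racket $122.78: athletic equipment → 4.75% → $5.83
Used textbook $62.09: books → 6% → $3.73
Frozen peas $2.81: groceries → 3% → $0.08
Pasta (2 lb) $2.71: groceries → 3% → $0.08
2% milk (gallon) $5.97: groceries → 3% → $0.18
Greeting card $5.33: other taxable items → 7% → $0.37
Ski goggles $68.06: athletic equipment → 4.75% → $3.23
Total tax = $0.55 + $5.83 + $3.73 + $0.08 + $0.08 + $0.18 + $0.37 + $3.23 = $14.05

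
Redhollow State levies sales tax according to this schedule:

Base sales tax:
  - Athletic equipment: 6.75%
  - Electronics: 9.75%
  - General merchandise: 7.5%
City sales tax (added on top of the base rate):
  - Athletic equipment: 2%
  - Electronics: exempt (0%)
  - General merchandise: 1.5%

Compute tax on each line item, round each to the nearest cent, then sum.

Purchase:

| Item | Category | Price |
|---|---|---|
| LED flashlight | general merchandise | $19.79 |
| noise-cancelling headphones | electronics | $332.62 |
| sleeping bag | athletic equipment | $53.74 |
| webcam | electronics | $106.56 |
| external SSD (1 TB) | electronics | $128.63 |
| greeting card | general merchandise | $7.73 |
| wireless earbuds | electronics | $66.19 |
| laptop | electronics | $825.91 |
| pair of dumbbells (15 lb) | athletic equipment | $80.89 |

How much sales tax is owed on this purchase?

$156.60

LED flashlight $19.79: general merchandise → 7.5% + 1.5% city = 9% → $1.78
Noise-cancelling headphones $332.62: electronics → 9.75% + 0% city = 9.75% → $32.43
Sleeping bag $53.74: athletic equipment → 6.75% + 2% city = 8.75% → $4.70
Webcam $106.56: electronics → 9.75% + 0% city = 9.75% → $10.39
External SSD (1 TB) $128.63: electronics → 9.75% + 0% city = 9.75% → $12.54
Greeting card $7.73: general merchandise → 7.5% + 1.5% city = 9% → $0.70
Wireless earbuds $66.19: electronics → 9.75% + 0% city = 9.75% → $6.45
Laptop $825.91: electronics → 9.75% + 0% city = 9.75% → $80.53
Pair of dumbbells (15 lb) $80.89: athletic equipment → 6.75% + 2% city = 8.75% → $7.08
Total tax = $1.78 + $32.43 + $4.70 + $10.39 + $12.54 + $0.70 + $6.45 + $80.53 + $7.08 = $156.60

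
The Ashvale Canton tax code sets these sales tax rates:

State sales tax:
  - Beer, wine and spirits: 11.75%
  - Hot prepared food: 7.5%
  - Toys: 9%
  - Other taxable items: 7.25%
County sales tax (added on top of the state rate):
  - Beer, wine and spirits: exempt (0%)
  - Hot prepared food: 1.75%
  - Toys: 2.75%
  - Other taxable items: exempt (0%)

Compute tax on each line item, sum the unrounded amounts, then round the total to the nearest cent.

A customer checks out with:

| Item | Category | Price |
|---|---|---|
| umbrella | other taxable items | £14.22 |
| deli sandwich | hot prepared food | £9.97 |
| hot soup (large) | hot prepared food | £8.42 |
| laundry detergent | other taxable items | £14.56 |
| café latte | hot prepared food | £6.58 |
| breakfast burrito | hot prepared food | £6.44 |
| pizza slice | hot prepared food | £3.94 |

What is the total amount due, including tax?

Umbrella £14.22: other taxable items → 7.25% + 0% county = 7.25% → £1.03095
Deli sandwich £9.97: hot prepared food → 7.5% + 1.75% county = 9.25% → £0.922225
Hot soup (large) £8.42: hot prepared food → 7.5% + 1.75% county = 9.25% → £0.77885
Laundry detergent £14.56: other taxable items → 7.25% + 0% county = 7.25% → £1.0556
Café latte £6.58: hot prepared food → 7.5% + 1.75% county = 9.25% → £0.60865
Breakfast burrito £6.44: hot prepared food → 7.5% + 1.75% county = 9.25% → £0.5957
Pizza slice £3.94: hot prepared food → 7.5% + 1.75% county = 9.25% → £0.36445
Subtotal = £64.13; unrounded tax = £5.356425 → £5.36; total due = £69.49

£69.49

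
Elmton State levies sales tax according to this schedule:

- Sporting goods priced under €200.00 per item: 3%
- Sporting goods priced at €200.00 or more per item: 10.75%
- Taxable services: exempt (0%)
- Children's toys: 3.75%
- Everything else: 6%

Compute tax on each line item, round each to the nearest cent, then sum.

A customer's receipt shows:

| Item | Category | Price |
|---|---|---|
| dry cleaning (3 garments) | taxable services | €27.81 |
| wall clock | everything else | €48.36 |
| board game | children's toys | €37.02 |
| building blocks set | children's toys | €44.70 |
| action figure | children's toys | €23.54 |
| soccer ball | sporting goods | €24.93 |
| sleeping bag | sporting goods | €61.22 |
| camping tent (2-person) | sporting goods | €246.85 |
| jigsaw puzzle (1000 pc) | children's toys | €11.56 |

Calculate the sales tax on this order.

Dry cleaning (3 garments) €27.81: taxable services → 0% → €0.00
Wall clock €48.36: everything else → 6% → €2.90
Board game €37.02: children's toys → 3.75% → €1.39
Building blocks set €44.70: children's toys → 3.75% → €1.68
Action figure €23.54: children's toys → 3.75% → €0.88
Soccer ball €24.93: sporting goods, under €200.00 → 3% → €0.75
Sleeping bag €61.22: sporting goods, under €200.00 → 3% → €1.84
Camping tent (2-person) €246.85: sporting goods, €200.00 or more → 10.75% → €26.54
Jigsaw puzzle (1000 pc) €11.56: children's toys → 3.75% → €0.43
Total tax = €2.90 + €1.39 + €1.68 + €0.88 + €0.75 + €1.84 + €26.54 + €0.43 = €36.41

€36.41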